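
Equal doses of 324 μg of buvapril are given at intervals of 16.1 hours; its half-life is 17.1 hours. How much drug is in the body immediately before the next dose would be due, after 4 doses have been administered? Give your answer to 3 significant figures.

The 4 doses were given 64.4, 48.3, 32.2, 16.1 hours ago.
Total = 324·(1/2)^(64.4/17.1) + 324·(1/2)^(48.3/17.1) + 324·(1/2)^(32.2/17.1) + 324·(1/2)^(16.1/17.1)
      = 23.814 + 45.737 + 87.84 + 168.7 ≈ 326.09 μg.

326 μg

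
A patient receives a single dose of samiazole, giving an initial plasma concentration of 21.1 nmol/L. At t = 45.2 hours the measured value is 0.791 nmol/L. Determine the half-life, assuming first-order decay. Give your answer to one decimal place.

9.5 hours

A/A₀ = 0.791/21.1 ≈ 0.037488.
n = log₂(26.675) ≈ 4.7374 half-lives elapsed in 45.2 hours.
t½ = 45.2/4.7374 ≈ 9.5411 hours.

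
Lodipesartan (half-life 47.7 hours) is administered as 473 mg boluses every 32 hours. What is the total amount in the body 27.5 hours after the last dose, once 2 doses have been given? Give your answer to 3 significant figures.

516 mg

The 2 doses were given 59.5, 27.5 hours ago.
Total = 473·(1/2)^(59.5/47.7) + 473·(1/2)^(27.5/47.7)
      = 199.23 + 317.18 ≈ 516.42 mg.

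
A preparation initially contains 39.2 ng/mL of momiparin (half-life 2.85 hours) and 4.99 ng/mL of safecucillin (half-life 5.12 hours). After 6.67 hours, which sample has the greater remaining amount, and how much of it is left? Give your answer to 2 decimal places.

momiparin: 39.2 × (1/2)^2.3404 ≈ 7.7405 ng/mL.
safecucillin: 4.99 × (1/2)^1.3027 ≈ 2.0227 ng/mL.
Momiparin has more remaining, at ≈ 7.7405 ng/mL.

momiparin, 7.74 ng/mL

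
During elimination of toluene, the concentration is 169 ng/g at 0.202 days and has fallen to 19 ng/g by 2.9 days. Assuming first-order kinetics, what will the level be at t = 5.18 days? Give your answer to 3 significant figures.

Over Δt = 2.9 − 0.202 = 2.698 days, the level fell by a factor of 169/19 ≈ 8.8947.
n = log₂(8.8947) ≈ 3.153 half-lives, so t½ = 2.698/3.153 ≈ 0.85571 days.
From t = 2.9 to t = 5.18: 19 × (1/2)^((5.18−2.9)/0.85571) ≈ 2.9969 ng/g.

3.00 ng/g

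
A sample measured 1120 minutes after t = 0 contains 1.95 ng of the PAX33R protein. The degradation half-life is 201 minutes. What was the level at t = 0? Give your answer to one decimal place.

92.8 ng

Number of half-lives elapsed: n = 1120/201 ≈ 5.5721.
A₀ = A × 2^n = 1.95 × 2^5.5721 = 1.95 × 47.575 ≈ 92.772 ng.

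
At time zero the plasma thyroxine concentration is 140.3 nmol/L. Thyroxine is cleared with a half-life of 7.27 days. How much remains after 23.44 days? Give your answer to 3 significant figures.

15.0 nmol/L

Number of half-lives: n = 23.44/7.27 ≈ 3.2242.
Remaining = 140.3 × (1/2)^3.2242 = 140.3 × 0.10701 ≈ 15.013 nmol/L.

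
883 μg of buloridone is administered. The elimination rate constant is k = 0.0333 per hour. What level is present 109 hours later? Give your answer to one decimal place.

t½ = ln 2 / k = 0.69315 / 0.0333 ≈ 20.815 hours.
Number of half-lives: n = 109/20.815 ≈ 5.2366.
Remaining = 883 × (1/2)^5.2366 = 883 × 0.026524 ≈ 23.421 μg.

23.4 μg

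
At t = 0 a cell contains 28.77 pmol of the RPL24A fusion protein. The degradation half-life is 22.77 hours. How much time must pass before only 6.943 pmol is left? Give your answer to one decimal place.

Fraction remaining = 6.943/28.77 ≈ 0.24133.
n = log₂(28.77/6.943) = ln(4.1437)/ln 2 ≈ 2.0509 half-lives.
t = n × t½ = 2.0509 × 22.77 ≈ 46.7 hours.

46.7 hours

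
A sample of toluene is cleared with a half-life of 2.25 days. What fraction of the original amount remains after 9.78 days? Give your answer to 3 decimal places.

0.049

n = 9.78/2.25 ≈ 4.3467 half-lives.
Fraction remaining = (1/2)^4.3467 ≈ 0.04915.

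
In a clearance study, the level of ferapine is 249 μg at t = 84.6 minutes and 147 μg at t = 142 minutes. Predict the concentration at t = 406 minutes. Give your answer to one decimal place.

13.0 μg

Over Δt = 142 − 84.6 = 57.4 minutes, the level fell by a factor of 249/147 ≈ 1.6939.
n = log₂(1.6939) ≈ 0.76033 half-lives, so t½ = 57.4/0.76033 ≈ 75.494 minutes.
From t = 142 to t = 406: 147 × (1/2)^((406−142)/75.494) ≈ 13.02 μg.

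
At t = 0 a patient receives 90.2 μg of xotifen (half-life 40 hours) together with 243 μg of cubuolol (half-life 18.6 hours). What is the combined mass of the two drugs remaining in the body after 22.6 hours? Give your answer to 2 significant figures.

xotifen: 90.2 × (1/2)^(22.6/40) = 90.2 × (1/2)^0.565 ≈ 60.971 μg.
cubuolol: 243 × (1/2)^(22.6/18.6) = 243 × (1/2)^1.2151 ≈ 104.67 μg.
Total = 60.971 + 104.67 ≈ 165.65 μg.

170 μg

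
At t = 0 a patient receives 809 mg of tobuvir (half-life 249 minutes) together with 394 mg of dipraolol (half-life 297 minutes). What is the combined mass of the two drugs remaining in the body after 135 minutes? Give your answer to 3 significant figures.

843 mg

tobuvir: 809 × (1/2)^(135/249) = 809 × (1/2)^0.54217 ≈ 555.57 mg.
dipraolol: 394 × (1/2)^(135/297) = 394 × (1/2)^0.45455 ≈ 287.52 mg.
Total = 555.57 + 287.52 ≈ 843.09 mg.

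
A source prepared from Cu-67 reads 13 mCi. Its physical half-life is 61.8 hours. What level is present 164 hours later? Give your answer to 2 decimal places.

2.07 mCi

Number of half-lives: n = 164/61.8 ≈ 2.6537.
Remaining = 13 × (1/2)^2.6537 = 13 × 0.15891 ≈ 2.0658 mCi.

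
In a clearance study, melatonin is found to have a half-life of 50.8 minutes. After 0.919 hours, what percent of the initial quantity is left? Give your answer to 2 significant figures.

47%

0.919 hours = 55.14 minutes.
n = 55.14/50.8 ≈ 1.0854 half-lives.
Fraction remaining = (1/2)^1.0854 ≈ 0.47125, i.e. 47.125%.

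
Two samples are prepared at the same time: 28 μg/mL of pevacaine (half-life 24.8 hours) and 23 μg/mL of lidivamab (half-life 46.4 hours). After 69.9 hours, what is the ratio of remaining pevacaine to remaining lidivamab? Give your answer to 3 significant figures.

0.490

pevacaine: 28 × (1/2)^(69.9/24.8) = 28 × (1/2)^2.8185 ≈ 3.9691 μg/mL.
lidivamab: 23 × (1/2)^(69.9/46.4) = 23 × (1/2)^1.5065 ≈ 8.0954 μg/mL.
Ratio ≈ 3.9691 / 8.0954 ≈ 0.49029.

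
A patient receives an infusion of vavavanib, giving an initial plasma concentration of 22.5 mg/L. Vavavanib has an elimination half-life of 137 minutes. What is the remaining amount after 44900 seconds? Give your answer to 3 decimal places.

Convert the elapsed time: 44900 seconds = 748.333 minutes.
Number of half-lives: n = 748.333/137 ≈ 5.4623.
Remaining = 22.5 × (1/2)^5.4623 = 22.5 × 0.022682 ≈ 0.51035 mg/L.

0.510 mg/L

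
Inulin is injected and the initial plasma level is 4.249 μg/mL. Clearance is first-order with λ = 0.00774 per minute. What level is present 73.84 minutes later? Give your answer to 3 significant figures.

2.40 μg/mL

t½ = ln 2 / λ = 0.69315 / 0.00774 ≈ 89.554 minutes.
Number of half-lives: n = 73.84/89.554 ≈ 0.82453.
Remaining = 4.249 × (1/2)^0.82453 = 4.249 × 0.56467 ≈ 2.3993 μg/mL.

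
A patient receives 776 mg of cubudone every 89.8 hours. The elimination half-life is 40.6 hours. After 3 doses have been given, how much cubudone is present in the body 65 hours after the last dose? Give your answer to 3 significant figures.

The 3 doses were given 244.6, 154.8, 65 hours ago.
Total = 776·(1/2)^(244.6/40.6) + 776·(1/2)^(154.8/40.6) + 776·(1/2)^(65/40.6)
      = 11.92 + 55.219 + 255.81 ≈ 322.95 mg.

323 mg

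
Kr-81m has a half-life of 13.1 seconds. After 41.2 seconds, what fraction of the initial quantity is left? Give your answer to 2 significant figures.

n = 41.2/13.1 ≈ 3.145 half-lives.
Fraction remaining = (1/2)^3.145 ≈ 0.11304.

0.11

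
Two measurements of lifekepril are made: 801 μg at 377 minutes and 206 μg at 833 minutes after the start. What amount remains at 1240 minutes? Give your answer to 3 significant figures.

61.3 μg

Over Δt = 833 − 377 = 456 minutes, the level fell by a factor of 801/206 ≈ 3.8883.
n = log₂(3.8883) ≈ 1.9592 half-lives, so t½ = 456/1.9592 ≈ 232.75 minutes.
From t = 833 to t = 1240: 206 × (1/2)^((1240−833)/232.75) ≈ 61.302 μg.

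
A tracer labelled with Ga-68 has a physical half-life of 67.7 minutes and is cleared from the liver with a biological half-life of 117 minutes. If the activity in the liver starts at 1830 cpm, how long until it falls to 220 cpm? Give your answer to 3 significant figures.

1/t_eff = 1/t_phys + 1/t_biol = 1/67.7 + 1/117 = 0.023318 per minute.
t_eff = 67.7 × 117 / (67.7 + 117) ≈ 42.885 minutes.
n = log₂(1830/220) ≈ 3.0563; t = 3.0563 × 42.885 ≈ 131.07 minutes.

131 minutes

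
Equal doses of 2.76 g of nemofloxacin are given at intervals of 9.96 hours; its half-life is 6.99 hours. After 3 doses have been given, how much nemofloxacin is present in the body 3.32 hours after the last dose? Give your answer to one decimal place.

The 3 doses were given 23.24, 13.28, 3.32 hours ago.
Total = 2.76·(1/2)^(23.24/6.99) + 2.76·(1/2)^(13.28/6.99) + 2.76·(1/2)^(3.32/6.99)
      = 0.27546 + 0.7396 + 1.9858 ≈ 3.0008 g.

3.0 g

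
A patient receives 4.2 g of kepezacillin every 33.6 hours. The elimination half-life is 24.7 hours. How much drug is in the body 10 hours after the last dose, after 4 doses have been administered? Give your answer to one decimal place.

The 4 doses were given 110.8, 77.2, 43.6, 10 hours ago.
Total = 4.2·(1/2)^(110.8/24.7) + 4.2·(1/2)^(77.2/24.7) + 4.2·(1/2)^(43.6/24.7) + 4.2·(1/2)^(10/24.7)
      = 0.18745 + 0.48126 + 1.2356 + 3.1723 ≈ 5.0766 g.

5.1 g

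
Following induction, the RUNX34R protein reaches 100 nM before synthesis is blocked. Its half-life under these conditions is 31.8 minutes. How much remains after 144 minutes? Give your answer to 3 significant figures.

Number of half-lives: n = 144/31.8 ≈ 4.5283.
Remaining = 100 × (1/2)^4.5283 = 100 × 0.043336 ≈ 4.3336 nM.

4.33 nM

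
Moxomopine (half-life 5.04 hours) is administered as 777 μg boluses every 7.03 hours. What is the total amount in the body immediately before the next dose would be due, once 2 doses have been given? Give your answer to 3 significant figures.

The 2 doses were given 14.06, 7.03 hours ago.
Total = 777·(1/2)^(14.06/5.04) + 777·(1/2)^(7.03/5.04)
      = 112.37 + 295.48 ≈ 407.85 μg.

408 μg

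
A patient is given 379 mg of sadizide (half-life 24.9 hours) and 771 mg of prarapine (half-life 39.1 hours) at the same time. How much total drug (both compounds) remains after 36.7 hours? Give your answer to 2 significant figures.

540 mg

sadizide: 379 × (1/2)^(36.7/24.9) = 379 × (1/2)^1.4739 ≈ 136.44 mg.
prarapine: 771 × (1/2)^(36.7/39.1) = 771 × (1/2)^0.93862 ≈ 402.26 mg.
Total = 136.44 + 402.26 ≈ 538.7 mg.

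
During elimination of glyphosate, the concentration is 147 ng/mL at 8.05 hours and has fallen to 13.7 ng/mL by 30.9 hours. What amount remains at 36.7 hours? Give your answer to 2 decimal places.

Over Δt = 30.9 − 8.05 = 22.85 hours, the level fell by a factor of 147/13.7 ≈ 10.73.
n = log₂(10.73) ≈ 3.4236 half-lives, so t½ = 22.85/3.4236 ≈ 6.6743 hours.
From t = 30.9 to t = 36.7: 13.7 × (1/2)^((36.7−30.9)/6.6743) ≈ 7.5011 ng/mL.

7.50 ng/mL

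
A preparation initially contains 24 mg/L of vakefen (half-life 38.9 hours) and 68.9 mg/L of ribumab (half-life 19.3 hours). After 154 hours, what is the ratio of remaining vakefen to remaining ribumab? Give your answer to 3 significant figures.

vakefen: 24 × (1/2)^(154/38.9) = 24 × (1/2)^3.9589 ≈ 1.5434 mg/L.
ribumab: 68.9 × (1/2)^(154/19.3) = 68.9 × (1/2)^7.9793 ≈ 0.27303 mg/L.
Ratio ≈ 1.5434 / 0.27303 ≈ 5.6527.

5.65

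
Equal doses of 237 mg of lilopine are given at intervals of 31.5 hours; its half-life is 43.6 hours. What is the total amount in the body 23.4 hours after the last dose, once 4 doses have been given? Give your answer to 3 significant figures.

359 mg

The 4 doses were given 117.9, 86.4, 54.9, 23.4 hours ago.
Total = 237·(1/2)^(117.9/43.6) + 237·(1/2)^(86.4/43.6) + 237·(1/2)^(54.9/43.6) + 237·(1/2)^(23.4/43.6)
      = 36.368 + 60.008 + 99.015 + 163.38 ≈ 358.77 mg.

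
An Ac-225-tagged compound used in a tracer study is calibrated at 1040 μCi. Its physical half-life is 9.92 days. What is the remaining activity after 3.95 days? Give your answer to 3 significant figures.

Number of half-lives: n = 3.95/9.92 ≈ 0.39819.
Remaining = 1040 × (1/2)^0.39819 = 1040 × 0.75881 ≈ 789.16 μCi.

789 μCi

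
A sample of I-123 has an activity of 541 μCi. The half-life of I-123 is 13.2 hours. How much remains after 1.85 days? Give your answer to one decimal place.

52.6 μCi

Convert the elapsed time: 1.85 days = 44.4 hours.
Number of half-lives: n = 44.4/13.2 ≈ 3.3636.
Remaining = 541 × (1/2)^3.3636 = 541 × 0.09715 ≈ 52.558 μCi.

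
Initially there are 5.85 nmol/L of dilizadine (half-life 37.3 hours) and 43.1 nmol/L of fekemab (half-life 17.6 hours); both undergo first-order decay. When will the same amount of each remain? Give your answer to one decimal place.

Set 5.85·(1/2)^(t/37.3) = 43.1·(1/2)^(t/17.6).
Taking log₂: log₂(5.85/43.1) = t·(1/37.3 − 1/17.6).
log₂(0.13573) = -2.8812; 1/37.3 − 1/17.6 = -0.030009.
t = -2.8812 / -0.030009 ≈ 96.012 hours.

96.0 hours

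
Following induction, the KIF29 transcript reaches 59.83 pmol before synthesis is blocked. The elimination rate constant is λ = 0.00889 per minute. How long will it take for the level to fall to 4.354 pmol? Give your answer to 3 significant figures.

t½ = ln 2 / λ = 0.69315 / 0.00889 ≈ 77.969 minutes.
Fraction remaining = 4.354/59.83 ≈ 0.072773.
n = log₂(59.83/4.354) = ln(13.741)/ln 2 ≈ 3.7805 half-lives.
t = n × t½ = 3.7805 × 77.969 ≈ 294.76 minutes.

295 minutes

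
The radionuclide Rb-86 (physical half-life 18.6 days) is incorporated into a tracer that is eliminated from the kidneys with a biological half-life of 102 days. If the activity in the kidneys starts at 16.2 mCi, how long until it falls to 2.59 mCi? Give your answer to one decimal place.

41.6 days

1/t_eff = 1/t_phys + 1/t_biol = 1/18.6 + 1/102 = 0.063567 per day.
t_eff = 18.6 × 102 / (18.6 + 102) ≈ 15.731 days.
n = log₂(16.2/2.59) ≈ 2.645; t = 2.645 × 15.731 ≈ 41.609 days.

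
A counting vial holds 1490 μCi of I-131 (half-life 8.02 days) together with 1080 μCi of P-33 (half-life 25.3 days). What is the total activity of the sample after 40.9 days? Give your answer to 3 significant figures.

396 μCi

I-131: 1490 × (1/2)^(40.9/8.02) = 1490 × (1/2)^5.0998 ≈ 43.452 μCi.
P-33: 1080 × (1/2)^(40.9/25.3) = 1080 × (1/2)^1.6166 ≈ 352.19 μCi.
Total = 43.452 + 352.19 ≈ 395.64 μCi.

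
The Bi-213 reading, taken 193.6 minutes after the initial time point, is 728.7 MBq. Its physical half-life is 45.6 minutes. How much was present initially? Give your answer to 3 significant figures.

13800 MBq

Number of half-lives elapsed: n = 193.6/45.6 ≈ 4.2456.
A₀ = A × 2^n = 728.7 × 2^4.2456 = 728.7 × 18.97 ≈ 13823 MBq.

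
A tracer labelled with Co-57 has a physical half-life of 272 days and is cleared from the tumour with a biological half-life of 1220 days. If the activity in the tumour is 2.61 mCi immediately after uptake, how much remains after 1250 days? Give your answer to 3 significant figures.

0.0531 mCi

1/t_eff = 1/t_phys + 1/t_biol = 1/272 + 1/1220 = 0.0044961 per day.
t_eff = 272 × 1220 / (272 + 1220) ≈ 222.41 days.
Remaining = 2.61 × (1/2)^(1250/222.41) = 2.61 × (1/2)^5.6202 ≈ 0.053064 mCi.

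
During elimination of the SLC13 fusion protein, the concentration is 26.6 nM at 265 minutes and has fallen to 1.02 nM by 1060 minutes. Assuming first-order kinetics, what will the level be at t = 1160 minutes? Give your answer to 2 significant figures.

Over Δt = 1060 − 265 = 795 minutes, the level fell by a factor of 26.6/1.02 ≈ 26.078.
n = log₂(26.078) ≈ 4.7048 half-lives, so t½ = 795/4.7048 ≈ 168.98 minutes.
From t = 1060 to t = 1160: 1.02 × (1/2)^((1160−1060)/168.98) ≈ 0.67679 nM.

0.68 nM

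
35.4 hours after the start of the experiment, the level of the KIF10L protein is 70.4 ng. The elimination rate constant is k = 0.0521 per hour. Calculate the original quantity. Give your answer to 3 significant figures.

t½ = ln 2 / k = 0.69315 / 0.0521 ≈ 13.304 hours.
Number of half-lives elapsed: n = 35.4/13.304 ≈ 2.6608.
A₀ = A × 2^n = 70.4 × 2^2.6608 = 70.4 × 6.3239 ≈ 445.2 ng.

445 ng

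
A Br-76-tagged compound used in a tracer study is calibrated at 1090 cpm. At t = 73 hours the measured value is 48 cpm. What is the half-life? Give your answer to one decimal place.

16.2 hours

A/A₀ = 48/1090 ≈ 0.044037.
n = log₂(22.708) ≈ 4.5051 half-lives elapsed in 73 hours.
t½ = 73/4.5051 ≈ 16.204 hours.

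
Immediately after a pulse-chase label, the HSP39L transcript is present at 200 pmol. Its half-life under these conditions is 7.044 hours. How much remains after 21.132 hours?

25 pmol

Elapsed time is 3 half-lives (21.132/7.044).
Each half-life halves the amount: 200 × (1/2)^3 = 200/8 = 25 pmol.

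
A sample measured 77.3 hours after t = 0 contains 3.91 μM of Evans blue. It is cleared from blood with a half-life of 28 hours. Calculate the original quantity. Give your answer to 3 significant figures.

26.5 μM

Number of half-lives elapsed: n = 77.3/28 ≈ 2.7607.
A₀ = A × 2^n = 3.91 × 2^2.7607 = 3.91 × 6.7773 ≈ 26.499 μM.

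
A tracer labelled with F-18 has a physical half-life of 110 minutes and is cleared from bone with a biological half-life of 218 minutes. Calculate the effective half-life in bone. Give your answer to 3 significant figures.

73.1 minutes

1/t_eff = 1/t_phys + 1/t_biol = 1/110 + 1/218 = 0.013678 per minute.
t_eff = 110 × 218 / (110 + 218) ≈ 73.11 minutes.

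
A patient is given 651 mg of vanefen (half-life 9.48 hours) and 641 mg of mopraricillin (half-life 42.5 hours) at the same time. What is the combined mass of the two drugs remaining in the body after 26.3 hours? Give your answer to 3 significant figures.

513 mg

vanefen: 651 × (1/2)^(26.3/9.48) = 651 × (1/2)^2.7743 ≈ 95.158 mg.
mopraricillin: 641 × (1/2)^(26.3/42.5) = 641 × (1/2)^0.61882 ≈ 417.42 mg.
Total = 95.158 + 417.42 ≈ 512.58 mg.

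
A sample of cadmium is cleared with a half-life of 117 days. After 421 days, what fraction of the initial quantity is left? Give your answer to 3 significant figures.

n = 421/117 ≈ 3.5983 half-lives.
Fraction remaining = (1/2)^3.5983 ≈ 0.082567.

0.0826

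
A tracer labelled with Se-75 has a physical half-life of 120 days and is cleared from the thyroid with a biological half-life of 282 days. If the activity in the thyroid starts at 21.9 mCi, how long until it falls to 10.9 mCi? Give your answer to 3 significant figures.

84.7 days

1/t_eff = 1/t_phys + 1/t_biol = 1/120 + 1/282 = 0.011879 per day.
t_eff = 120 × 282 / (120 + 282) ≈ 84.179 days.
n = log₂(21.9/10.9) ≈ 1.0066; t = 1.0066 × 84.179 ≈ 84.735 days.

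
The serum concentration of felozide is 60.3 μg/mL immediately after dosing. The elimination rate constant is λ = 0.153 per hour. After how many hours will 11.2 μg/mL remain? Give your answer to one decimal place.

t½ = ln 2 / λ = 0.69315 / 0.153 ≈ 4.5304 hours.
Fraction remaining = 11.2/60.3 ≈ 0.18574.
n = log₂(60.3/11.2) = ln(5.3839)/ln 2 ≈ 2.4287 half-lives.
t = n × t½ = 2.4287 × 4.5304 ≈ 11.003 hours.

11.0 hours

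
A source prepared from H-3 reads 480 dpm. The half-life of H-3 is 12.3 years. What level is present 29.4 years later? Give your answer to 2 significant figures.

Number of half-lives: n = 29.4/12.3 ≈ 2.3902.
Remaining = 480 × (1/2)^2.3902 = 480 × 0.19075 ≈ 91.56 dpm.

92 dpm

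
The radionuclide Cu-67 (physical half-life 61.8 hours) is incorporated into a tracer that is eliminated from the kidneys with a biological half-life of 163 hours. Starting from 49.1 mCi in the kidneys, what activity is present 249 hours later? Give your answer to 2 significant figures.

1/t_eff = 1/t_phys + 1/t_biol = 1/61.8 + 1/163 = 0.022316 per hour.
t_eff = 61.8 × 163 / (61.8 + 163) ≈ 44.81 hours.
Remaining = 49.1 × (1/2)^(249/44.81) = 49.1 × (1/2)^5.5567 ≈ 1.0431 mCi.

1.0 mCi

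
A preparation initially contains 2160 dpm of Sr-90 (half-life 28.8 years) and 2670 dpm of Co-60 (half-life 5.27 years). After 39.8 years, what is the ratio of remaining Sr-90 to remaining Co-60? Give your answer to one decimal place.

Sr-90: 2160 × (1/2)^(39.8/28.8) = 2160 × (1/2)^1.3819 ≈ 828.79 dpm.
Co-60: 2670 × (1/2)^(39.8/5.27) = 2670 × (1/2)^7.5522 ≈ 14.226 dpm.
Ratio ≈ 828.79 / 14.226 ≈ 58.26.

58.3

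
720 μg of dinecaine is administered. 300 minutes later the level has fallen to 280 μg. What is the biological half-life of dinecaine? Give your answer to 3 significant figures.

220 minutes

A/A₀ = 280/720 ≈ 0.38889.
n = log₂(2.5714) ≈ 1.3626 half-lives elapsed in 300 minutes.
t½ = 300/1.3626 ≈ 220.17 minutes.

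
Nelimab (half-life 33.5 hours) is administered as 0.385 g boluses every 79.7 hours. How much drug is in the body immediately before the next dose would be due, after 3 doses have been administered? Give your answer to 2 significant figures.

0.091 g

The 3 doses were given 239.1, 159.4, 79.7 hours ago.
Total = 0.385·(1/2)^(239.1/33.5) + 0.385·(1/2)^(159.4/33.5) + 0.385·(1/2)^(79.7/33.5)
      = 0.0027347 + 0.014226 + 0.074008 ≈ 0.090969 g.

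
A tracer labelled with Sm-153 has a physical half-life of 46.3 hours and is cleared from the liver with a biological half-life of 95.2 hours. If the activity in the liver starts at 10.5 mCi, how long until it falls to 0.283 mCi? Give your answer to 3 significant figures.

162 hours

1/t_eff = 1/t_phys + 1/t_biol = 1/46.3 + 1/95.2 = 0.032102 per hour.
t_eff = 46.3 × 95.2 / (46.3 + 95.2) ≈ 31.15 hours.
n = log₂(10.5/0.283) ≈ 5.2134; t = 5.2134 × 31.15 ≈ 162.4 hours.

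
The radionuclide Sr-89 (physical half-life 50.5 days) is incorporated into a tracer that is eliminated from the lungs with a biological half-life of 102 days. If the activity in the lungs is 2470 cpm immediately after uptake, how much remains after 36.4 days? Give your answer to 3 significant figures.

1170 cpm

1/t_eff = 1/t_phys + 1/t_biol = 1/50.5 + 1/102 = 0.029606 per day.
t_eff = 50.5 × 102 / (50.5 + 102) ≈ 33.777 days.
Remaining = 2470 × (1/2)^(36.4/33.777) = 2470 × (1/2)^1.0777 ≈ 1170.3 cpm.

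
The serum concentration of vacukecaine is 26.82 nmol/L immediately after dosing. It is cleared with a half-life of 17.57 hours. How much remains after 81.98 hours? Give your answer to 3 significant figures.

Number of half-lives: n = 81.98/17.57 ≈ 4.6659.
Remaining = 26.82 × (1/2)^4.6659 = 26.82 × 0.039393 ≈ 1.0565 nmol/L.

1.06 nmol/L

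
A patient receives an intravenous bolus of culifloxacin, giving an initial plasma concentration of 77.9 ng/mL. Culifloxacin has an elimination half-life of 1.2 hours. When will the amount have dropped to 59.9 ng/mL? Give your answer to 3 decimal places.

0.455 hours

Fraction remaining = 59.9/77.9 ≈ 0.76893.
n = log₂(77.9/59.9) = ln(1.3005)/ln 2 ≈ 0.37907 half-lives.
t = n × t½ = 0.37907 × 1.2 ≈ 0.45488 hours.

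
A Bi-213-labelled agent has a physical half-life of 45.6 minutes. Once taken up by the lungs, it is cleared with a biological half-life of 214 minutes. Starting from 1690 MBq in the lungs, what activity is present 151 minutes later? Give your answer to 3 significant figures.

1/t_eff = 1/t_phys + 1/t_biol = 1/45.6 + 1/214 = 0.026603 per minute.
t_eff = 45.6 × 214 / (45.6 + 214) ≈ 37.59 minutes.
Remaining = 1690 × (1/2)^(151/37.59) = 1690 × (1/2)^4.017 ≈ 104.39 MBq.

104 MBq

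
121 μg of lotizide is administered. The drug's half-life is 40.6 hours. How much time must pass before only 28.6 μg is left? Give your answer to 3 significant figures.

Fraction remaining = 28.6/121 ≈ 0.23636.
n = log₂(121/28.6) = ln(4.2308)/ln 2 ≈ 2.0809 half-lives.
t = n × t½ = 2.0809 × 40.6 ≈ 84.485 hours.

84.5 hours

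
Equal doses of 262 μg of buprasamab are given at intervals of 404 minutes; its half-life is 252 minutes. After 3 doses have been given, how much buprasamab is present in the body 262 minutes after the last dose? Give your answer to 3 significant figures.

The 3 doses were given 1070, 666, 262 minutes ago.
Total = 262·(1/2)^(1070/252) + 262·(1/2)^(666/252) + 262·(1/2)^(262/252)
      = 13.808 + 41.949 + 127.45 ≈ 183.2 μg.

183 μg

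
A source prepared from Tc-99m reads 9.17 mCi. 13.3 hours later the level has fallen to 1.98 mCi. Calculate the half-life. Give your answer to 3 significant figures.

6.01 hours

A/A₀ = 1.98/9.17 ≈ 0.21592.
n = log₂(4.6313) ≈ 2.2114 half-lives elapsed in 13.3 hours.
t½ = 13.3/2.2114 ≈ 6.0142 hours.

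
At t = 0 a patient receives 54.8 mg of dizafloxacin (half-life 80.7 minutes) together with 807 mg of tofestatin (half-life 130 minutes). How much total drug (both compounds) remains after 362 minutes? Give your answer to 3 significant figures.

120 mg

dizafloxacin: 54.8 × (1/2)^(362/80.7) = 54.8 × (1/2)^4.4857 ≈ 2.4459 mg.
tofestatin: 807 × (1/2)^(362/130) = 807 × (1/2)^2.7846 ≈ 117.12 mg.
Total = 2.4459 + 117.12 ≈ 119.56 mg.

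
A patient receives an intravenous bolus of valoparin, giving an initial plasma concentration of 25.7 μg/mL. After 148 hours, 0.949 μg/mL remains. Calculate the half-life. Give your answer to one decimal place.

A/A₀ = 0.949/25.7 ≈ 0.036926.
n = log₂(27.081) ≈ 4.7592 half-lives elapsed in 148 hours.
t½ = 148/4.7592 ≈ 31.098 hours.

31.1 hours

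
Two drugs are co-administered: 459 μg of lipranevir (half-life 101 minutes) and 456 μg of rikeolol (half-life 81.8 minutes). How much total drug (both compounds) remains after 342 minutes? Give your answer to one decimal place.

69.0 μg

lipranevir: 459 × (1/2)^(342/101) = 459 × (1/2)^3.3861 ≈ 43.902 μg.
rikeolol: 456 × (1/2)^(342/81.8) = 456 × (1/2)^4.1809 ≈ 25.141 μg.
Total = 43.902 + 25.141 ≈ 69.043 μg.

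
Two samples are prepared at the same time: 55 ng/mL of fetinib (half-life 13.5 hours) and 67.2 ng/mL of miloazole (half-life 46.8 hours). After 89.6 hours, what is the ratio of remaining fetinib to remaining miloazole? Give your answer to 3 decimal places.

0.031

fetinib: 55 × (1/2)^(89.6/13.5) = 55 × (1/2)^6.637 ≈ 0.55261 ng/mL.
miloazole: 67.2 × (1/2)^(89.6/46.8) = 67.2 × (1/2)^1.9145 ≈ 17.825 ng/mL.
Ratio ≈ 0.55261 / 17.825 ≈ 0.031001.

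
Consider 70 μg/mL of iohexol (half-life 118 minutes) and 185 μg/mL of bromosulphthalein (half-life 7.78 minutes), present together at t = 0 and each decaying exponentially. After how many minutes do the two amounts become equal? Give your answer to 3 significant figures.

Set 70·(1/2)^(t/118) = 185·(1/2)^(t/7.78).
Taking log₂: log₂(70/185) = t·(1/118 − 1/7.78).
log₂(0.37838) = -1.4021; 1/118 − 1/7.78 = -0.12006.
t = -1.4021 / -0.12006 ≈ 11.678 minutes.

11.7 minutes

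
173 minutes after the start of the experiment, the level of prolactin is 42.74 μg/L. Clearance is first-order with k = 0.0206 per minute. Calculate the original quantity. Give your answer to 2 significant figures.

t½ = ln 2 / k = 0.69315 / 0.0206 ≈ 33.648 minutes.
Number of half-lives elapsed: n = 173/33.648 ≈ 5.1415.
A₀ = A × 2^n = 42.74 × 2^5.1415 = 42.74 × 35.297 ≈ 1508.6 μg/L.

1500 μg/L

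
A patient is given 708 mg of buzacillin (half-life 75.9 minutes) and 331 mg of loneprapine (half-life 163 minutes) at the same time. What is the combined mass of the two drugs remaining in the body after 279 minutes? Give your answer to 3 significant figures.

156 mg

buzacillin: 708 × (1/2)^(279/75.9) = 708 × (1/2)^3.6759 ≈ 55.396 mg.
loneprapine: 331 × (1/2)^(279/163) = 331 × (1/2)^1.7117 ≈ 101.06 mg.
Total = 55.396 + 101.06 ≈ 156.45 mg.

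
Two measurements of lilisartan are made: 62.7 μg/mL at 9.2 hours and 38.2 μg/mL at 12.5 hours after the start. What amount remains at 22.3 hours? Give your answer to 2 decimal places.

8.77 μg/mL

Over Δt = 12.5 − 9.2 = 3.3 hours, the level fell by a factor of 62.7/38.2 ≈ 1.6414.
n = log₂(1.6414) ≈ 0.71489 half-lives, so t½ = 3.3/0.71489 ≈ 4.6161 hours.
From t = 12.5 to t = 22.3: 38.2 × (1/2)^((22.3−12.5)/4.6161) ≈ 8.7694 μg/mL.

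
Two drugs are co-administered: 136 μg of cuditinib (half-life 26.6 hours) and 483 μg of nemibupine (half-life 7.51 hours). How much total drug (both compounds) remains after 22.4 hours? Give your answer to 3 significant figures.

cuditinib: 136 × (1/2)^(22.4/26.6) = 136 × (1/2)^0.84211 ≈ 75.865 μg.
nemibupine: 483 × (1/2)^(22.4/7.51) = 483 × (1/2)^2.9827 ≈ 61.104 μg.
Total = 75.865 + 61.104 ≈ 136.97 μg.

137 μg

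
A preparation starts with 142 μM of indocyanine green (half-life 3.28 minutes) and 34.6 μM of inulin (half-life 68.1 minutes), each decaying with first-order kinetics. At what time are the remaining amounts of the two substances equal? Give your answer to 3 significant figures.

7.02 minutes

Set 142·(1/2)^(t/3.28) = 34.6·(1/2)^(t/68.1).
Taking log₂: log₂(142/34.6) = t·(1/3.28 − 1/68.1).
log₂(4.104) = 2.037; 1/3.28 − 1/68.1 = 0.29019.
t = 2.037 / 0.29019 ≈ 7.0196 minutes.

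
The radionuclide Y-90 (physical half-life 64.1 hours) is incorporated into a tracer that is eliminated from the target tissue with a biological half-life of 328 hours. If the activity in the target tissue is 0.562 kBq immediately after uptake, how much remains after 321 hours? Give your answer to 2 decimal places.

0.01 kBq

1/t_eff = 1/t_phys + 1/t_biol = 1/64.1 + 1/328 = 0.018649 per hour.
t_eff = 64.1 × 328 / (64.1 + 328) ≈ 53.621 hours.
Remaining = 0.562 × (1/2)^(321/53.621) = 0.562 × (1/2)^5.9865 ≈ 0.0088641 kBq.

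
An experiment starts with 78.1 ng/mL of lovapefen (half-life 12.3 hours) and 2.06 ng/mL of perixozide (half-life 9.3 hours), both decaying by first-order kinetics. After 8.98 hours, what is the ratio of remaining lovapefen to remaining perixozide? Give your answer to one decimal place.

lovapefen: 78.1 × (1/2)^(8.98/12.3) = 78.1 × (1/2)^0.73008 ≈ 47.084 ng/mL.
perixozide: 2.06 × (1/2)^(8.98/9.3) = 2.06 × (1/2)^0.96559 ≈ 1.0549 ng/mL.
Ratio ≈ 47.084 / 1.0549 ≈ 44.635.

44.6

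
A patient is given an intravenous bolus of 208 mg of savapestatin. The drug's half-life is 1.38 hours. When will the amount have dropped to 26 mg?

4.14 hours

26/208 = 1/8, so 3 half-lives have elapsed.
t = 3 × 1.38 = 4.14 hours.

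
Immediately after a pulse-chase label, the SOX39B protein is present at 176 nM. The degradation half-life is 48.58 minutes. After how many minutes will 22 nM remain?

145.74 minutes

22/176 = 1/8, so 3 half-lives have elapsed.
t = 3 × 48.58 = 145.74 minutes.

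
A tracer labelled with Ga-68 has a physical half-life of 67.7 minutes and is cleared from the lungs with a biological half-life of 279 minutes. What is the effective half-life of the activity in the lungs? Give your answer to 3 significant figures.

54.5 minutes

1/t_eff = 1/t_phys + 1/t_biol = 1/67.7 + 1/279 = 0.018355 per minute.
t_eff = 67.7 × 279 / (67.7 + 279) ≈ 54.48 minutes.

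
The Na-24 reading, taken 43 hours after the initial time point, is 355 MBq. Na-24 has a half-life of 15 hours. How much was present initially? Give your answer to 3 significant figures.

Number of half-lives elapsed: n = 43/15 ≈ 2.8667.
A₀ = A × 2^n = 355 × 2^2.8667 = 355 × 7.2938 ≈ 2589.3 MBq.

2590 MBq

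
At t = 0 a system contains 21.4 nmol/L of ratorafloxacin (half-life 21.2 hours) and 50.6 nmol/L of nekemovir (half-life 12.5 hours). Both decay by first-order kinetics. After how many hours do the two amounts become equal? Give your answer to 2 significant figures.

Set 21.4·(1/2)^(t/21.2) = 50.6·(1/2)^(t/12.5).
Taking log₂: log₂(21.4/50.6) = t·(1/21.2 − 1/12.5).
log₂(0.42292) = -1.2415; 1/21.2 − 1/12.5 = -0.03283.
t = -1.2415 / -0.03283 ≈ 37.817 hours.

38 hours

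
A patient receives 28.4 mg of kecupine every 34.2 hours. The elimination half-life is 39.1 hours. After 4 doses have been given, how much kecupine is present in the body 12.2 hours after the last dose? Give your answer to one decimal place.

45.9 mg

The 4 doses were given 114.8, 80.6, 46.4, 12.2 hours ago.
Total = 28.4·(1/2)^(114.8/39.1) + 28.4·(1/2)^(80.6/39.1) + 28.4·(1/2)^(46.4/39.1) + 28.4·(1/2)^(12.2/39.1)
      = 3.7109 + 6.8043 + 12.476 + 22.877 ≈ 45.868 mg.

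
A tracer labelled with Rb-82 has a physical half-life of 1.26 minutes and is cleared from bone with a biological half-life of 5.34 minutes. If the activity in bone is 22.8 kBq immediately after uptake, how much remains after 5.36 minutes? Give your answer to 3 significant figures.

0.596 kBq

1/t_eff = 1/t_phys + 1/t_biol = 1/1.26 + 1/5.34 = 0.98092 per minute.
t_eff = 1.26 × 5.34 / (1.26 + 5.34) ≈ 1.0195 minutes.
Remaining = 22.8 × (1/2)^(5.36/1.0195) = 22.8 × (1/2)^5.2577 ≈ 0.59594 kBq.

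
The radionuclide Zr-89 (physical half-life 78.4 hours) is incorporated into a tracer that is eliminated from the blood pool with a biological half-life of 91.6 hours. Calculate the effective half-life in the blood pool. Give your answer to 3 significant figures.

42.2 hours

1/t_eff = 1/t_phys + 1/t_biol = 1/78.4 + 1/91.6 = 0.023672 per hour.
t_eff = 78.4 × 91.6 / (78.4 + 91.6) ≈ 42.244 hours.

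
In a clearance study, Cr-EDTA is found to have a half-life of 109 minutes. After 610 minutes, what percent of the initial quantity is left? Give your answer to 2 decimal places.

n = 610/109 ≈ 5.5963 half-lives.
Fraction remaining = (1/2)^5.5963 ≈ 0.02067, i.e. 2.067%.

2.07%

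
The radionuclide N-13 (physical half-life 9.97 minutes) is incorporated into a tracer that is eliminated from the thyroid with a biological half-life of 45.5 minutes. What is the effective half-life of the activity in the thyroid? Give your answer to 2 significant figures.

1/t_eff = 1/t_phys + 1/t_biol = 1/9.97 + 1/45.5 = 0.12228 per minute.
t_eff = 9.97 × 45.5 / (9.97 + 45.5) ≈ 8.178 minutes.

8.2 minutes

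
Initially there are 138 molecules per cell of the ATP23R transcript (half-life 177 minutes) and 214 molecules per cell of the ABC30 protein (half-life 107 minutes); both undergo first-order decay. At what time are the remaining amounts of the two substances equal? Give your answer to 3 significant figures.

171 minutes

Set 138·(1/2)^(t/177) = 214·(1/2)^(t/107).
Taking log₂: log₂(138/214) = t·(1/177 − 1/107).
log₂(0.64486) = -0.63294; 1/177 − 1/107 = -0.0036961.
t = -0.63294 / -0.0036961 ≈ 171.25 minutes.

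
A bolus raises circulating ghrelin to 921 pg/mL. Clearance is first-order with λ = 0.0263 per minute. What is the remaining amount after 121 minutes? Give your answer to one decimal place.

38.2 pg/mL

t½ = ln 2 / λ = 0.69315 / 0.0263 ≈ 26.355 minutes.
Number of half-lives: n = 121/26.355 ≈ 4.5911.
Remaining = 921 × (1/2)^4.5911 = 921 × 0.04149 ≈ 38.212 pg/mL.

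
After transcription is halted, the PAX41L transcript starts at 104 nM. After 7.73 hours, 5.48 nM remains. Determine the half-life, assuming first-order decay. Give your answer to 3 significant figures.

A/A₀ = 5.48/104 ≈ 0.052692.
n = log₂(18.978) ≈ 4.2463 half-lives elapsed in 7.73 hours.
t½ = 7.73/4.2463 ≈ 1.8204 hours.

1.82 hours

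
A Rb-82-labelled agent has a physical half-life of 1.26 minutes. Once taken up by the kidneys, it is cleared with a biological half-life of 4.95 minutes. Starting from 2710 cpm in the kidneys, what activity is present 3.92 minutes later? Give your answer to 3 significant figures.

1/t_eff = 1/t_phys + 1/t_biol = 1/1.26 + 1/4.95 = 0.99567 per minute.
t_eff = 1.26 × 4.95 / (1.26 + 4.95) ≈ 1.0043 minutes.
Remaining = 2710 × (1/2)^(3.92/1.0043) = 2710 × (1/2)^3.903 ≈ 181.15 cpm.

181 cpm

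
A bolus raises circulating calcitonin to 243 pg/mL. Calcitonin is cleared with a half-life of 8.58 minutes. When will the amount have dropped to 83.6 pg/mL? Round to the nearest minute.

Fraction remaining = 83.6/243 ≈ 0.34403.
n = log₂(243/83.6) = ln(2.9067)/ln 2 ≈ 1.5394 half-lives.
t = n × t½ = 1.5394 × 8.58 ≈ 13.208 minutes.

13 minutes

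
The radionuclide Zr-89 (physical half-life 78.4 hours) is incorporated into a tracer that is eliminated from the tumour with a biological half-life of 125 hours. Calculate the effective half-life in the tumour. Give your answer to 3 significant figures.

1/t_eff = 1/t_phys + 1/t_biol = 1/78.4 + 1/125 = 0.020755 per hour.
t_eff = 78.4 × 125 / (78.4 + 125) ≈ 48.181 hours.

48.2 hours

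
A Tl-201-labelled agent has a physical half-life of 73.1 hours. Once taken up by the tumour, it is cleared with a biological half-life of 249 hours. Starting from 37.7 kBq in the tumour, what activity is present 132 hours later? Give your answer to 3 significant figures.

7.47 kBq

1/t_eff = 1/t_phys + 1/t_biol = 1/73.1 + 1/249 = 0.017696 per hour.
t_eff = 73.1 × 249 / (73.1 + 249) ≈ 56.51 hours.
Remaining = 37.7 × (1/2)^(132/56.51) = 37.7 × (1/2)^2.3359 ≈ 7.4675 kBq.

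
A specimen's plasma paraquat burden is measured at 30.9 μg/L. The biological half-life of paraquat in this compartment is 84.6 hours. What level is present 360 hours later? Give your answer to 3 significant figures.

Number of half-lives: n = 360/84.6 ≈ 4.2553.
Remaining = 30.9 × (1/2)^4.2553 = 30.9 × 0.052363 ≈ 1.618 μg/L.

1.62 μg/L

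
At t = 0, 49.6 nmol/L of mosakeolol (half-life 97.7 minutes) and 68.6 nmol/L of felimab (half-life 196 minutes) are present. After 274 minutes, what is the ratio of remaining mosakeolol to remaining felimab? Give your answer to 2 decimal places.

mosakeolol: 49.6 × (1/2)^(274/97.7) = 49.6 × (1/2)^2.8045 ≈ 7.0997 nmol/L.
felimab: 68.6 × (1/2)^(274/196) = 68.6 × (1/2)^1.398 ≈ 26.031 nmol/L.
Ratio ≈ 7.0997 / 26.031 ≈ 0.27274.

0.27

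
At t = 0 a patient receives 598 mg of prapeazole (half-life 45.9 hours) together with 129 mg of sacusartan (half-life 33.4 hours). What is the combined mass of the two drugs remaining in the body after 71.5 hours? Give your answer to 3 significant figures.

prapeazole: 598 × (1/2)^(71.5/45.9) = 598 × (1/2)^1.5577 ≈ 203.13 mg.
sacusartan: 129 × (1/2)^(71.5/33.4) = 129 × (1/2)^2.1407 ≈ 29.253 mg.
Total = 203.13 + 29.253 ≈ 232.38 mg.

232 mg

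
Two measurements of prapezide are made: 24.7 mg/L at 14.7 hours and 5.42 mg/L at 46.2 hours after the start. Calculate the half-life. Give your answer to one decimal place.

Over Δt = 46.2 − 14.7 = 31.5 hours, the level fell by a factor of 24.7/5.42 ≈ 4.5572.
n = log₂(4.5572) ≈ 2.1881 half-lives, so t½ = 31.5/2.1881 ≈ 14.396 hours.

14.4 hours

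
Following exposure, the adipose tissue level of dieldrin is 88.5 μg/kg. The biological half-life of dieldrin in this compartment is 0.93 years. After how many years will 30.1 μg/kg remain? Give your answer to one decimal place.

Fraction remaining = 30.1/88.5 ≈ 0.34011.
n = log₂(88.5/30.1) = ln(2.9402)/ln 2 ≈ 1.5559 half-lives.
t = n × t½ = 1.5559 × 0.93 ≈ 1.447 years.

1.4 years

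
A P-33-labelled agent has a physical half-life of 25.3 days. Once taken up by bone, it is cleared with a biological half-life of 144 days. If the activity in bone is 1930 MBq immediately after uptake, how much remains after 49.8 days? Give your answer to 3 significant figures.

388 MBq

1/t_eff = 1/t_phys + 1/t_biol = 1/25.3 + 1/144 = 0.04647 per day.
t_eff = 25.3 × 144 / (25.3 + 144) ≈ 21.519 days.
Remaining = 1930 × (1/2)^(49.8/21.519) = 1930 × (1/2)^2.3142 ≈ 388.07 MBq.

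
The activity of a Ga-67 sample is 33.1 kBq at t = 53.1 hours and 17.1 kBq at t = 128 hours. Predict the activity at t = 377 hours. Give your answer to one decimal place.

1.9 kBq

Over Δt = 128 − 53.1 = 74.9 hours, the level fell by a factor of 33.1/17.1 ≈ 1.9357.
n = log₂(1.9357) ≈ 0.95283 half-lives, so t½ = 74.9/0.95283 ≈ 78.608 hours.
From t = 128 to t = 377: 17.1 × (1/2)^((377−128)/78.608) ≈ 1.903 kBq.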